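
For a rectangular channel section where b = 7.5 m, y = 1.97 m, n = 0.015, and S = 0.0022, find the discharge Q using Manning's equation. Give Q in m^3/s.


For a rectangular channel, the cross-sectional area A = b * y = 7.5 * 1.97 = 14.78 m^2.
The wetted perimeter P = b + 2y = 7.5 + 2*1.97 = 11.44 m.
Hydraulic radius R = A/P = 14.78/11.44 = 1.2915 m.
Velocity V = (1/n)*R^(2/3)*S^(1/2) = (1/0.015)*1.2915^(2/3)*0.0022^(1/2) = 3.7084 m/s.
Discharge Q = A * V = 14.78 * 3.7084 = 54.792 m^3/s.

54.792


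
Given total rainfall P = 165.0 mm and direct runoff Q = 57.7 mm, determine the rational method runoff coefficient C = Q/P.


The runoff coefficient C = runoff depth / rainfall depth.
C = 57.7 / 165.0
  = 0.3497.

0.3497


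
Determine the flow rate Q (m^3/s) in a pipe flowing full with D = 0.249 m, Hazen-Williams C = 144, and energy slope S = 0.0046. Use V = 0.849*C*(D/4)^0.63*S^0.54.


For a full circular pipe, R = D/4 = 0.249/4 = 0.0622 m.
V = 0.849 * 144 * 0.0622^0.63 * 0.0046^0.54
  = 0.849 * 144 * 0.173903 * 0.054688
  = 1.1627 m/s.
Pipe area A = pi*D^2/4 = pi*0.249^2/4 = 0.0487 m^2.
Q = A * V = 0.0487 * 1.1627 = 0.0566 m^3/s.

0.0566


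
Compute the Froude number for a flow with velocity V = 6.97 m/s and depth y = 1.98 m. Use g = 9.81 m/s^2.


The Froude number is defined as Fr = V / sqrt(g*y).
g*y = 9.81 * 1.98 = 19.4238.
sqrt(g*y) = sqrt(19.4238) = 4.4072.
Fr = 6.97 / 4.4072 = 1.5815.

1.5815


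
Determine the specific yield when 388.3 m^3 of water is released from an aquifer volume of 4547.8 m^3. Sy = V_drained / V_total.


Specific yield Sy = Volume drained / Total volume.
Sy = 388.3 / 4547.8
   = 0.0854.

0.0854


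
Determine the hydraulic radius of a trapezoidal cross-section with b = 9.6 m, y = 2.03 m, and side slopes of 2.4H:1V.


For a trapezoidal section with side slope z:
A = (b + z*y)*y = (9.6 + 2.4*2.03)*2.03 = 29.378 m^2.
P = b + 2*y*sqrt(1 + z^2) = 9.6 + 2*2.03*sqrt(1 + 2.4^2) = 20.156 m.
R = A/P = 29.378 / 20.156 = 1.4575 m.

1.4575


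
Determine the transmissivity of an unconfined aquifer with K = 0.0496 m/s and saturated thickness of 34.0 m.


Transmissivity is defined as T = K * h.
T = 0.0496 * 34.0
  = 1.6864 m^2/s.

1.6864


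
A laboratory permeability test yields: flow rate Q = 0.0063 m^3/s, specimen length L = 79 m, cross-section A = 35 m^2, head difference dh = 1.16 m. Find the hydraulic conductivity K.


From K = Q*L / (A*dh):
Numerator: Q*L = 0.0063 * 79 = 0.4977.
Denominator: A*dh = 35 * 1.16 = 40.6.
K = 0.4977 / 40.6 = 0.012259 m/s.

0.012259


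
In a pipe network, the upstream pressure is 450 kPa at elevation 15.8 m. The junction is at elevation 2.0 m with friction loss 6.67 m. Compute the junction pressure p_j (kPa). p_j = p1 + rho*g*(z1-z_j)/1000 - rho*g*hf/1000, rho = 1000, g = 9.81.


Junction pressure: p_j = p1 + rho*g*(z1 - z_j)/1000 - rho*g*hf/1000.
Elevation term = 1000*9.81*(15.8 - 2.0)/1000 = 135.378 kPa.
Friction term = 1000*9.81*6.67/1000 = 65.433 kPa.
p_j = 450 + 135.378 - 65.433 = 519.95 kPa.

519.95


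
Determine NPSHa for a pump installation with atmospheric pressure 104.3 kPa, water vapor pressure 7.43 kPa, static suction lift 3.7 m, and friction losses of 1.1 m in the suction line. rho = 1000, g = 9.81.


NPSHa = p_atm/(rho*g) - z_s - hf_s - p_vap/(rho*g).
p_atm/(rho*g) = 104.3*1000 / (1000*9.81) = 10.632 m.
p_vap/(rho*g) = 7.43*1000 / (1000*9.81) = 0.757 m.
NPSHa = 10.632 - 3.7 - 1.1 - 0.757
      = 5.07 m.

5.07


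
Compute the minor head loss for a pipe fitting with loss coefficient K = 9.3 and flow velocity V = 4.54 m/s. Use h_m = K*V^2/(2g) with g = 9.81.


Minor loss formula: h_m = K * V^2/(2g).
V^2 = 4.54^2 = 20.6116.
V^2/(2g) = 20.6116 / 19.62 = 1.0505 m.
h_m = 9.3 * 1.0505 = 9.77 m.

9.77


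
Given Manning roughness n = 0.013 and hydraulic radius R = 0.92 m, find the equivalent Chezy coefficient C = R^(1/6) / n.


The Chezy coefficient relates to Manning's n through C = R^(1/6) / n.
R^(1/6) = 0.92^(1/6) = 0.986199.
C = 0.986199 / 0.013 = 75.86 m^(1/2)/s.

75.86


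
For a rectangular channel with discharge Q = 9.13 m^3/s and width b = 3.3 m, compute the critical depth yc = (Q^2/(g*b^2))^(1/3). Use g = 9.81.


Using yc = (Q^2 / (g * b^2))^(1/3):
Q^2 = 9.13^2 = 83.36.
g * b^2 = 9.81 * 3.3^2 = 9.81 * 10.89 = 106.83.
Q^2 / (g*b^2) = 83.36 / 106.83 = 0.7803.
yc = 0.7803^(1/3) = 0.9206 m.

0.9206


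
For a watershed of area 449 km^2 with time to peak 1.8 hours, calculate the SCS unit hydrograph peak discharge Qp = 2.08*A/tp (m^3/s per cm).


SCS formula: Qp = 2.08 * A / tp.
Qp = 2.08 * 449 / 1.8
   = 933.92 / 1.8
   = 518.84 m^3/s per cm.

518.84


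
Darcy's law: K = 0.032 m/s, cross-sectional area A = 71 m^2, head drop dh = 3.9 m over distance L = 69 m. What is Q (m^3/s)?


Darcy's law: Q = K * A * i, where i = dh/L.
Hydraulic gradient i = 3.9 / 69 = 0.056522.
Q = 0.032 * 71 * 0.056522
  = 0.1284 m^3/s.

0.1284


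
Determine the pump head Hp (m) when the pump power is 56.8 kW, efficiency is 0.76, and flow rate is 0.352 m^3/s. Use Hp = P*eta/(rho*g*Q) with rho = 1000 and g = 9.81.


Pump head formula: Hp = P * eta / (rho * g * Q).
Numerator: P * eta = 56.8 * 1000 * 0.76 = 43168.0 W.
Denominator: rho * g * Q = 1000 * 9.81 * 0.352 = 3453.12.
Hp = 43168.0 / 3453.12 = 12.5 m.

12.5


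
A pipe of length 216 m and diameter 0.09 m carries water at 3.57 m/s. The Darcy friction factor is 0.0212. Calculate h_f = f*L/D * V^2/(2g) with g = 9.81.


Darcy-Weisbach equation: h_f = f * (L/D) * V^2/(2g).
f * L/D = 0.0212 * 216/0.09 = 50.88.
V^2/(2g) = 3.57^2 / (2*9.81) = 12.7449 / 19.62 = 0.6496 m.
h_f = 50.88 * 0.6496 = 33.051 m.

33.051


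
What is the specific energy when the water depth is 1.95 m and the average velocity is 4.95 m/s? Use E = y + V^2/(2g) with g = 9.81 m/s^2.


Specific energy E = y + V^2/(2g).
Velocity head = V^2/(2g) = 4.95^2 / (2*9.81) = 24.5025 / 19.62 = 1.2489 m.
E = 1.95 + 1.2489 = 3.1989 m.

3.1989


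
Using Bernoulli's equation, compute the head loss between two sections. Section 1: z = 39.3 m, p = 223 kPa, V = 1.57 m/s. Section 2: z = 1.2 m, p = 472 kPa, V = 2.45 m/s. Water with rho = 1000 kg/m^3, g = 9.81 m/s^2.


Total head at each section: H = z + p/(rho*g) + V^2/(2g).
H1 = 39.3 + 223*1000/(1000*9.81) + 1.57^2/(2*9.81)
   = 39.3 + 22.732 + 0.1256
   = 62.158 m.
H2 = 1.2 + 472*1000/(1000*9.81) + 2.45^2/(2*9.81)
   = 1.2 + 48.114 + 0.3059
   = 49.62 m.
h_L = H1 - H2 = 62.158 - 49.62 = 12.537 m.

12.537


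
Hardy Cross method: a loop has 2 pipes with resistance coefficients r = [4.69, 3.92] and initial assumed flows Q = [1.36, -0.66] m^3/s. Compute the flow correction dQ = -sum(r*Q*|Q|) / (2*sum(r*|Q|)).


Numerator terms (r*Q*|Q|): 4.69*1.36*|1.36| = 8.6746; 3.92*-0.66*|-0.66| = -1.7076.
Sum of numerator = 6.9671.
Denominator terms (r*|Q|): 4.69*|1.36| = 6.3784; 3.92*|-0.66| = 2.5872.
2 * sum of denominator = 2 * 8.9656 = 17.9312.
dQ = -6.9671 / 17.9312 = -0.3885 m^3/s.

-0.3885


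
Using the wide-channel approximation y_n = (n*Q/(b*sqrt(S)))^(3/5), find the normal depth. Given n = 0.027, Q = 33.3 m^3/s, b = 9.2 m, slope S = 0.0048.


We use the wide-channel approximation y_n = (n*Q/(b*sqrt(S)))^(3/5).
sqrt(S) = sqrt(0.0048) = 0.069282.
Numerator: n*Q = 0.027 * 33.3 = 0.8991.
Denominator: b*sqrt(S) = 9.2 * 0.069282 = 0.637394.
arg = 1.4106.
y_n = 1.4106^(3/5) = 1.2292 m.

1.2292


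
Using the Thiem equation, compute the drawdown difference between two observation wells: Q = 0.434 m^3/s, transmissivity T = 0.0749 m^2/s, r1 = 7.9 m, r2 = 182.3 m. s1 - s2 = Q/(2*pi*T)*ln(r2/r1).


Thiem equation: s1 - s2 = Q/(2*pi*T) * ln(r2/r1).
ln(r2/r1) = ln(182.3/7.9) = 3.1388.
Q/(2*pi*T) = 0.434 / (2*pi*0.0749) = 0.434 / 0.4706 = 0.9222.
s1 - s2 = 0.9222 * 3.1388 = 2.8946 m.

2.8946


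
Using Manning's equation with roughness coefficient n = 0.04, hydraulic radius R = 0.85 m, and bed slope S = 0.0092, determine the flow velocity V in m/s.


Manning's equation gives V = (1/n) * R^(2/3) * S^(1/2).
First, compute R^(2/3) = 0.85^(2/3) = 0.8973.
Next, S^(1/2) = 0.0092^(1/2) = 0.095917.
Then 1/n = 1/0.04 = 25.0.
V = 25.0 * 0.8973 * 0.095917 = 2.1517 m/s.

2.1517


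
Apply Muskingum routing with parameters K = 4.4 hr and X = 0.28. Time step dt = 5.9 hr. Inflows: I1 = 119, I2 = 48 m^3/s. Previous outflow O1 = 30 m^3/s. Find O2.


Muskingum coefficients:
denom = 2*K*(1-X) + dt = 2*4.4*(1-0.28) + 5.9 = 12.236.
C0 = (dt - 2*K*X)/denom = (5.9 - 2*4.4*0.28)/12.236 = 0.2808.
C1 = (dt + 2*K*X)/denom = (5.9 + 2*4.4*0.28)/12.236 = 0.6836.
C2 = (2*K*(1-X) - dt)/denom = 0.0356.
O2 = C0*I2 + C1*I1 + C2*O1
   = 0.2808*48 + 0.6836*119 + 0.0356*30
   = 95.89 m^3/s.

95.89


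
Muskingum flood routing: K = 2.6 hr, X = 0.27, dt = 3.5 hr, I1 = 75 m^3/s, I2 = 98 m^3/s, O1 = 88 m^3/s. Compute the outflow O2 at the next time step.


Muskingum coefficients:
denom = 2*K*(1-X) + dt = 2*2.6*(1-0.27) + 3.5 = 7.296.
C0 = (dt - 2*K*X)/denom = (3.5 - 2*2.6*0.27)/7.296 = 0.2873.
C1 = (dt + 2*K*X)/denom = (3.5 + 2*2.6*0.27)/7.296 = 0.6721.
C2 = (2*K*(1-X) - dt)/denom = 0.0406.
O2 = C0*I2 + C1*I1 + C2*O1
   = 0.2873*98 + 0.6721*75 + 0.0406*88
   = 82.13 m^3/s.

82.13


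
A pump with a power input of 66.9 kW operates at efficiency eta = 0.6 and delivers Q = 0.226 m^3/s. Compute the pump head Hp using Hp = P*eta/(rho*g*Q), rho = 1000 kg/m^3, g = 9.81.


Pump head formula: Hp = P * eta / (rho * g * Q).
Numerator: P * eta = 66.9 * 1000 * 0.6 = 40140.0 W.
Denominator: rho * g * Q = 1000 * 9.81 * 0.226 = 2217.06.
Hp = 40140.0 / 2217.06 = 18.11 m.

18.11


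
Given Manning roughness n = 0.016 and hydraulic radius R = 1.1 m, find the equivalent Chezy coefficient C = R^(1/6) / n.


The Chezy coefficient relates to Manning's n through C = R^(1/6) / n.
R^(1/6) = 1.1^(1/6) = 1.016012.
C = 1.016012 / 0.016 = 63.5 m^(1/2)/s.

63.5


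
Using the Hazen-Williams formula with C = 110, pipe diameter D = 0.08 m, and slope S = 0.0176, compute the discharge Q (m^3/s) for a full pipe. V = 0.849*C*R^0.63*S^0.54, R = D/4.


For a full circular pipe, R = D/4 = 0.08/4 = 0.02 m.
V = 0.849 * 110 * 0.02^0.63 * 0.0176^0.54
  = 0.849 * 110 * 0.085045 * 0.11287
  = 0.8965 m/s.
Pipe area A = pi*D^2/4 = pi*0.08^2/4 = 0.005 m^2.
Q = A * V = 0.005 * 0.8965 = 0.0045 m^3/s.

0.0045


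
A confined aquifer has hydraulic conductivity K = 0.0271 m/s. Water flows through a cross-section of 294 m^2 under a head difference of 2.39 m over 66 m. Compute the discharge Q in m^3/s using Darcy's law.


Darcy's law: Q = K * A * i, where i = dh/L.
Hydraulic gradient i = 2.39 / 66 = 0.036212.
Q = 0.0271 * 294 * 0.036212
  = 0.2885 m^3/s.

0.2885


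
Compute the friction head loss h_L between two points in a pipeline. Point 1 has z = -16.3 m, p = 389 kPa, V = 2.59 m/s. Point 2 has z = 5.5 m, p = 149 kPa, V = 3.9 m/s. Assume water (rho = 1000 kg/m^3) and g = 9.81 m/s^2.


Total head at each section: H = z + p/(rho*g) + V^2/(2g).
H1 = -16.3 + 389*1000/(1000*9.81) + 2.59^2/(2*9.81)
   = -16.3 + 39.653 + 0.3419
   = 23.695 m.
H2 = 5.5 + 149*1000/(1000*9.81) + 3.9^2/(2*9.81)
   = 5.5 + 15.189 + 0.7752
   = 21.464 m.
h_L = H1 - H2 = 23.695 - 21.464 = 2.232 m.

2.232


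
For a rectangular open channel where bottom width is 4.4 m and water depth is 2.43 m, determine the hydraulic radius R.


For a rectangular section:
Flow area A = b * y = 4.4 * 2.43 = 10.69 m^2.
Wetted perimeter P = b + 2y = 4.4 + 2*2.43 = 9.26 m.
Hydraulic radius R = A/P = 10.69 / 9.26 = 1.1546 m.

1.1546


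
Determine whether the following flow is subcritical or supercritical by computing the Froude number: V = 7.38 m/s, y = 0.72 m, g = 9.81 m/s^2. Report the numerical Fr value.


The Froude number is defined as Fr = V / sqrt(g*y).
g*y = 9.81 * 0.72 = 7.0632.
sqrt(g*y) = sqrt(7.0632) = 2.6577.
Fr = 7.38 / 2.6577 = 2.7769.
Since Fr > 1, the flow is supercritical.

2.7769


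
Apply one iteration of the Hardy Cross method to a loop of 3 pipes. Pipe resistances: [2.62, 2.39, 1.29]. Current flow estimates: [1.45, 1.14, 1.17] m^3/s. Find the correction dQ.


Numerator terms (r*Q*|Q|): 2.62*1.45*|1.45| = 5.5085; 2.39*1.14*|1.14| = 3.106; 1.29*1.17*|1.17| = 1.7659.
Sum of numerator = 10.3805.
Denominator terms (r*|Q|): 2.62*|1.45| = 3.799; 2.39*|1.14| = 2.7246; 1.29*|1.17| = 1.5093.
2 * sum of denominator = 2 * 8.0329 = 16.0658.
dQ = -10.3805 / 16.0658 = -0.6461 m^3/s.

-0.6461


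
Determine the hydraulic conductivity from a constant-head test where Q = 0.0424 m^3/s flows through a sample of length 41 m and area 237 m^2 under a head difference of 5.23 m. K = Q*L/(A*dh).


From K = Q*L / (A*dh):
Numerator: Q*L = 0.0424 * 41 = 1.7384.
Denominator: A*dh = 237 * 5.23 = 1239.51.
K = 1.7384 / 1239.51 = 0.001402 m/s.

0.001402


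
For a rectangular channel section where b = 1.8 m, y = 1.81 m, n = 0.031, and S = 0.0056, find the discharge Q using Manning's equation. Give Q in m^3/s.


For a rectangular channel, the cross-sectional area A = b * y = 1.8 * 1.81 = 3.26 m^2.
The wetted perimeter P = b + 2y = 1.8 + 2*1.81 = 5.42 m.
Hydraulic radius R = A/P = 3.26/5.42 = 0.6011 m.
Velocity V = (1/n)*R^(2/3)*S^(1/2) = (1/0.031)*0.6011^(2/3)*0.0056^(1/2) = 1.7194 m/s.
Discharge Q = A * V = 3.26 * 1.7194 = 5.602 m^3/s.

5.602


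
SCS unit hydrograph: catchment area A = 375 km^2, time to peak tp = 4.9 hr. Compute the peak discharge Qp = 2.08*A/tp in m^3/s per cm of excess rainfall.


SCS formula: Qp = 2.08 * A / tp.
Qp = 2.08 * 375 / 4.9
   = 780.0 / 4.9
   = 159.18 m^3/s per cm.

159.18


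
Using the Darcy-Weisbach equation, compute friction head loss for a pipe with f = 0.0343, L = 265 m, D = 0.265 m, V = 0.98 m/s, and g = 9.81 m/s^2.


Darcy-Weisbach equation: h_f = f * (L/D) * V^2/(2g).
f * L/D = 0.0343 * 265/0.265 = 34.3.
V^2/(2g) = 0.98^2 / (2*9.81) = 0.9604 / 19.62 = 0.049 m.
h_f = 34.3 * 0.049 = 1.679 m.

1.679


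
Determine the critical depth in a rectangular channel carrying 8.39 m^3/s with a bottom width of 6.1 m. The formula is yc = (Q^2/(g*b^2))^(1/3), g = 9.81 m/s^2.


Using yc = (Q^2 / (g * b^2))^(1/3):
Q^2 = 8.39^2 = 70.39.
g * b^2 = 9.81 * 6.1^2 = 9.81 * 37.21 = 365.03.
Q^2 / (g*b^2) = 70.39 / 365.03 = 0.1928.
yc = 0.1928^(1/3) = 0.5777 m.

0.5777


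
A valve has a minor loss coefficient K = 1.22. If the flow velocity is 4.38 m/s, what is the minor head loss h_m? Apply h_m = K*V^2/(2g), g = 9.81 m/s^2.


Minor loss formula: h_m = K * V^2/(2g).
V^2 = 4.38^2 = 19.1844.
V^2/(2g) = 19.1844 / 19.62 = 0.9778 m.
h_m = 1.22 * 0.9778 = 1.1929 m.

1.1929


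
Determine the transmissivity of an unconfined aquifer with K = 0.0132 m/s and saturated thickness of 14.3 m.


Transmissivity is defined as T = K * h.
T = 0.0132 * 14.3
  = 0.1888 m^2/s.

0.1888


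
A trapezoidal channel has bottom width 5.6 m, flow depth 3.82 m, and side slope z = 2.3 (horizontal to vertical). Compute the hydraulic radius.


For a trapezoidal section with side slope z:
A = (b + z*y)*y = (5.6 + 2.3*3.82)*3.82 = 54.955 m^2.
P = b + 2*y*sqrt(1 + z^2) = 5.6 + 2*3.82*sqrt(1 + 2.3^2) = 24.761 m.
R = A/P = 54.955 / 24.761 = 2.2194 m.

2.2194


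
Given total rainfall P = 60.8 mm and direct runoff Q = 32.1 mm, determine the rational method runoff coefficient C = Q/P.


The runoff coefficient C = runoff depth / rainfall depth.
C = 32.1 / 60.8
  = 0.528.

0.528


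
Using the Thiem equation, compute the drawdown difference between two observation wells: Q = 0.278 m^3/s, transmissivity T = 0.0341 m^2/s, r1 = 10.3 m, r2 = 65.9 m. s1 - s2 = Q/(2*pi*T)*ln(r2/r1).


Thiem equation: s1 - s2 = Q/(2*pi*T) * ln(r2/r1).
ln(r2/r1) = ln(65.9/10.3) = 1.856.
Q/(2*pi*T) = 0.278 / (2*pi*0.0341) = 0.278 / 0.2143 = 1.2975.
s1 - s2 = 1.2975 * 1.856 = 2.4082 m.

2.4082


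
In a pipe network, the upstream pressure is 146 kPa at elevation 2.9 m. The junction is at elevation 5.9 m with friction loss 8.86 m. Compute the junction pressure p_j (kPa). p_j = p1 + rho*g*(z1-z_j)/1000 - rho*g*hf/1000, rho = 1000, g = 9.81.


Junction pressure: p_j = p1 + rho*g*(z1 - z_j)/1000 - rho*g*hf/1000.
Elevation term = 1000*9.81*(2.9 - 5.9)/1000 = -29.43 kPa.
Friction term = 1000*9.81*8.86/1000 = 86.917 kPa.
p_j = 146 + -29.43 - 86.917 = 29.65 kPa.

29.65


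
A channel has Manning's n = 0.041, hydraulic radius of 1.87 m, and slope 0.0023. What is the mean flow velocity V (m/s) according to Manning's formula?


Manning's equation gives V = (1/n) * R^(2/3) * S^(1/2).
First, compute R^(2/3) = 1.87^(2/3) = 1.5178.
Next, S^(1/2) = 0.0023^(1/2) = 0.047958.
Then 1/n = 1/0.041 = 24.39.
V = 24.39 * 1.5178 * 0.047958 = 1.7754 m/s.

1.7754


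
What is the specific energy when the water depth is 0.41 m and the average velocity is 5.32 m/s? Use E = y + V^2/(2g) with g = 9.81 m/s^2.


Specific energy E = y + V^2/(2g).
Velocity head = V^2/(2g) = 5.32^2 / (2*9.81) = 28.3024 / 19.62 = 1.4425 m.
E = 0.41 + 1.4425 = 1.8525 m.

1.8525


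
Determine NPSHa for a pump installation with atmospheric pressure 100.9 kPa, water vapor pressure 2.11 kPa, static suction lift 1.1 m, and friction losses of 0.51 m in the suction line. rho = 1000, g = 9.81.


NPSHa = p_atm/(rho*g) - z_s - hf_s - p_vap/(rho*g).
p_atm/(rho*g) = 100.9*1000 / (1000*9.81) = 10.285 m.
p_vap/(rho*g) = 2.11*1000 / (1000*9.81) = 0.215 m.
NPSHa = 10.285 - 1.1 - 0.51 - 0.215
      = 8.46 m.

8.46


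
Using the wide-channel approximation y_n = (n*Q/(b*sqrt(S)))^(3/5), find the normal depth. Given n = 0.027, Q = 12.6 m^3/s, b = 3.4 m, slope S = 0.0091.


We use the wide-channel approximation y_n = (n*Q/(b*sqrt(S)))^(3/5).
sqrt(S) = sqrt(0.0091) = 0.095394.
Numerator: n*Q = 0.027 * 12.6 = 0.3402.
Denominator: b*sqrt(S) = 3.4 * 0.095394 = 0.32434.
arg = 1.0489.
y_n = 1.0489^(3/5) = 1.0291 m.

1.0291


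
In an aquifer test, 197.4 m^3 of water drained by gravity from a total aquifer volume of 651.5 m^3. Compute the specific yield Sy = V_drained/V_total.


Specific yield Sy = Volume drained / Total volume.
Sy = 197.4 / 651.5
   = 0.303.

0.303


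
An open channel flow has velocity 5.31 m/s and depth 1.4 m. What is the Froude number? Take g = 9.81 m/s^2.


The Froude number is defined as Fr = V / sqrt(g*y).
g*y = 9.81 * 1.4 = 13.734.
sqrt(g*y) = sqrt(13.734) = 3.7059.
Fr = 5.31 / 3.7059 = 1.4328.

1.4328


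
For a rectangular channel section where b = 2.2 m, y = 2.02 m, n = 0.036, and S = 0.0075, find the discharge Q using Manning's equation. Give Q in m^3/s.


For a rectangular channel, the cross-sectional area A = b * y = 2.2 * 2.02 = 4.44 m^2.
The wetted perimeter P = b + 2y = 2.2 + 2*2.02 = 6.24 m.
Hydraulic radius R = A/P = 4.44/6.24 = 0.7122 m.
Velocity V = (1/n)*R^(2/3)*S^(1/2) = (1/0.036)*0.7122^(2/3)*0.0075^(1/2) = 1.9185 m/s.
Discharge Q = A * V = 4.44 * 1.9185 = 8.526 m^3/s.

8.526


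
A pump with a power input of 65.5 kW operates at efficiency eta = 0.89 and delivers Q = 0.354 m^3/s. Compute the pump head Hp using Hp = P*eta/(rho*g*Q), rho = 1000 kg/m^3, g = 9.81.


Pump head formula: Hp = P * eta / (rho * g * Q).
Numerator: P * eta = 65.5 * 1000 * 0.89 = 58295.0 W.
Denominator: rho * g * Q = 1000 * 9.81 * 0.354 = 3472.74.
Hp = 58295.0 / 3472.74 = 16.79 m.

16.79


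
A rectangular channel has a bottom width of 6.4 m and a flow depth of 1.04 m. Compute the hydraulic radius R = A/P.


For a rectangular section:
Flow area A = b * y = 6.4 * 1.04 = 6.66 m^2.
Wetted perimeter P = b + 2y = 6.4 + 2*1.04 = 8.48 m.
Hydraulic radius R = A/P = 6.66 / 8.48 = 0.7849 m.

0.7849


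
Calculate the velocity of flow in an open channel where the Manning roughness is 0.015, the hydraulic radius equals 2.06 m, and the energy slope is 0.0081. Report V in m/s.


Manning's equation gives V = (1/n) * R^(2/3) * S^(1/2).
First, compute R^(2/3) = 2.06^(2/3) = 1.619.
Next, S^(1/2) = 0.0081^(1/2) = 0.09.
Then 1/n = 1/0.015 = 66.67.
V = 66.67 * 1.619 * 0.09 = 9.714 m/s.

9.714


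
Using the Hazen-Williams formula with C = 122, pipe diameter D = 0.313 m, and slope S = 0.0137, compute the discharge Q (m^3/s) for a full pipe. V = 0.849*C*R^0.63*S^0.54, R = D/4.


For a full circular pipe, R = D/4 = 0.313/4 = 0.0783 m.
V = 0.849 * 122 * 0.0783^0.63 * 0.0137^0.54
  = 0.849 * 122 * 0.200861 * 0.098589
  = 2.0511 m/s.
Pipe area A = pi*D^2/4 = pi*0.313^2/4 = 0.0769 m^2.
Q = A * V = 0.0769 * 2.0511 = 0.1578 m^3/s.

0.1578


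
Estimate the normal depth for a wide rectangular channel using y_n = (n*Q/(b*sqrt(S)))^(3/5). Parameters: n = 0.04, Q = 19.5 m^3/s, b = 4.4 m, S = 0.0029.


We use the wide-channel approximation y_n = (n*Q/(b*sqrt(S)))^(3/5).
sqrt(S) = sqrt(0.0029) = 0.053852.
Numerator: n*Q = 0.04 * 19.5 = 0.78.
Denominator: b*sqrt(S) = 4.4 * 0.053852 = 0.236949.
arg = 3.2919.
y_n = 3.2919^(3/5) = 2.0439 m.

2.0439


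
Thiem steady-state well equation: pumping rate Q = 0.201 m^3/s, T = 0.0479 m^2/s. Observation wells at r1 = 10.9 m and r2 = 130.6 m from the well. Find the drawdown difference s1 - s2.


Thiem equation: s1 - s2 = Q/(2*pi*T) * ln(r2/r1).
ln(r2/r1) = ln(130.6/10.9) = 2.4834.
Q/(2*pi*T) = 0.201 / (2*pi*0.0479) = 0.201 / 0.301 = 0.6679.
s1 - s2 = 0.6679 * 2.4834 = 1.6585 m.

1.6585


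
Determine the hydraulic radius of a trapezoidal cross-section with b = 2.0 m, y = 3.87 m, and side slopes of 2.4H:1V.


For a trapezoidal section with side slope z:
A = (b + z*y)*y = (2.0 + 2.4*3.87)*3.87 = 43.685 m^2.
P = b + 2*y*sqrt(1 + z^2) = 2.0 + 2*3.87*sqrt(1 + 2.4^2) = 22.124 m.
R = A/P = 43.685 / 22.124 = 1.9745 m.

1.9745


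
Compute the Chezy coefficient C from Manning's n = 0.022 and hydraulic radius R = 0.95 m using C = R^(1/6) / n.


The Chezy coefficient relates to Manning's n through C = R^(1/6) / n.
R^(1/6) = 0.95^(1/6) = 0.991488.
C = 0.991488 / 0.022 = 45.07 m^(1/2)/s.

45.07


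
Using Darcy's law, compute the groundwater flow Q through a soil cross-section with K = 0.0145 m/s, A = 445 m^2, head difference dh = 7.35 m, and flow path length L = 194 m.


Darcy's law: Q = K * A * i, where i = dh/L.
Hydraulic gradient i = 7.35 / 194 = 0.037887.
Q = 0.0145 * 445 * 0.037887
  = 0.2445 m^3/s.

0.2445


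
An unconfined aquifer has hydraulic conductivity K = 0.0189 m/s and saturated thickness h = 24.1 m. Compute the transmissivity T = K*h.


Transmissivity is defined as T = K * h.
T = 0.0189 * 24.1
  = 0.4555 m^2/s.

0.4555


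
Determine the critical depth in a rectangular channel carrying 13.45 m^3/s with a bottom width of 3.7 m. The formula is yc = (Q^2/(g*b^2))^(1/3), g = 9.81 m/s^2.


Using yc = (Q^2 / (g * b^2))^(1/3):
Q^2 = 13.45^2 = 180.9.
g * b^2 = 9.81 * 3.7^2 = 9.81 * 13.69 = 134.3.
Q^2 / (g*b^2) = 180.9 / 134.3 = 1.347.
yc = 1.347^(1/3) = 1.1044 m.

1.1044


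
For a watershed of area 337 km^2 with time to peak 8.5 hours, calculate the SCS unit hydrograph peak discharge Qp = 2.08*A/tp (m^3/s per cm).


SCS formula: Qp = 2.08 * A / tp.
Qp = 2.08 * 337 / 8.5
   = 700.96 / 8.5
   = 82.47 m^3/s per cm.

82.47


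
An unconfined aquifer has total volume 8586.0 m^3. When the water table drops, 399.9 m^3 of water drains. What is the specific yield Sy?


Specific yield Sy = Volume drained / Total volume.
Sy = 399.9 / 8586.0
   = 0.0466.

0.0466


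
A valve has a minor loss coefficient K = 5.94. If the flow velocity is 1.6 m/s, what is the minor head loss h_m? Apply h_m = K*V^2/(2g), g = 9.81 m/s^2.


Minor loss formula: h_m = K * V^2/(2g).
V^2 = 1.6^2 = 2.56.
V^2/(2g) = 2.56 / 19.62 = 0.1305 m.
h_m = 5.94 * 0.1305 = 0.775 m.

0.775


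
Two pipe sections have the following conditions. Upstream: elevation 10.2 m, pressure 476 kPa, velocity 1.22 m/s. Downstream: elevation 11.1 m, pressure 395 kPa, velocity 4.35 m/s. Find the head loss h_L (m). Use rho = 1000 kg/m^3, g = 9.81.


Total head at each section: H = z + p/(rho*g) + V^2/(2g).
H1 = 10.2 + 476*1000/(1000*9.81) + 1.22^2/(2*9.81)
   = 10.2 + 48.522 + 0.0759
   = 58.798 m.
H2 = 11.1 + 395*1000/(1000*9.81) + 4.35^2/(2*9.81)
   = 11.1 + 40.265 + 0.9644
   = 52.329 m.
h_L = H1 - H2 = 58.798 - 52.329 = 6.468 m.

6.468


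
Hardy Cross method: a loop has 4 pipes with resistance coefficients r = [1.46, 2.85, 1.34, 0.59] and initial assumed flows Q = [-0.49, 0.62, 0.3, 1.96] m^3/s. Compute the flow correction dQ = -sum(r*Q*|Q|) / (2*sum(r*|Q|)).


Numerator terms (r*Q*|Q|): 1.46*-0.49*|-0.49| = -0.3505; 2.85*0.62*|0.62| = 1.0955; 1.34*0.3*|0.3| = 0.1206; 0.59*1.96*|1.96| = 2.2665.
Sum of numerator = 3.1321.
Denominator terms (r*|Q|): 1.46*|-0.49| = 0.7154; 2.85*|0.62| = 1.767; 1.34*|0.3| = 0.402; 0.59*|1.96| = 1.1564.
2 * sum of denominator = 2 * 4.0408 = 8.0816.
dQ = -3.1321 / 8.0816 = -0.3876 m^3/s.

-0.3876


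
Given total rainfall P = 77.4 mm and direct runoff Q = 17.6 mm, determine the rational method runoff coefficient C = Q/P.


The runoff coefficient C = runoff depth / rainfall depth.
C = 17.6 / 77.4
  = 0.2274.

0.2274


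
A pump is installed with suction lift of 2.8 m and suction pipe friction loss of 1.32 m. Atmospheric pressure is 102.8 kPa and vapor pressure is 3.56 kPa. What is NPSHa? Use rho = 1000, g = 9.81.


NPSHa = p_atm/(rho*g) - z_s - hf_s - p_vap/(rho*g).
p_atm/(rho*g) = 102.8*1000 / (1000*9.81) = 10.479 m.
p_vap/(rho*g) = 3.56*1000 / (1000*9.81) = 0.363 m.
NPSHa = 10.479 - 2.8 - 1.32 - 0.363
      = 6.0 m.

6.0


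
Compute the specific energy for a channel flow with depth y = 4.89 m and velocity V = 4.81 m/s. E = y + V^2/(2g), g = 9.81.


Specific energy E = y + V^2/(2g).
Velocity head = V^2/(2g) = 4.81^2 / (2*9.81) = 23.1361 / 19.62 = 1.1792 m.
E = 4.89 + 1.1792 = 6.0692 m.

6.0692


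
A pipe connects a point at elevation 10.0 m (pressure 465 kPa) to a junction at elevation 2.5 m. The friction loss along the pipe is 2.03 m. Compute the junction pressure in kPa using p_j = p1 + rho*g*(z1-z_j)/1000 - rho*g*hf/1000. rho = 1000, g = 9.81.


Junction pressure: p_j = p1 + rho*g*(z1 - z_j)/1000 - rho*g*hf/1000.
Elevation term = 1000*9.81*(10.0 - 2.5)/1000 = 73.575 kPa.
Friction term = 1000*9.81*2.03/1000 = 19.914 kPa.
p_j = 465 + 73.575 - 19.914 = 518.66 kPa.

518.66


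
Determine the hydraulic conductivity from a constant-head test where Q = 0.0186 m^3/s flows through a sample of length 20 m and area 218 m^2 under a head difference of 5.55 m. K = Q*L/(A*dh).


From K = Q*L / (A*dh):
Numerator: Q*L = 0.0186 * 20 = 0.372.
Denominator: A*dh = 218 * 5.55 = 1209.9.
K = 0.372 / 1209.9 = 0.000307 m/s.

0.000307


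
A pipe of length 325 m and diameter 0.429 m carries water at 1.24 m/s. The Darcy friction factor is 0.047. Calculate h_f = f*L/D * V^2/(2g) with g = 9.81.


Darcy-Weisbach equation: h_f = f * (L/D) * V^2/(2g).
f * L/D = 0.047 * 325/0.429 = 35.6061.
V^2/(2g) = 1.24^2 / (2*9.81) = 1.5376 / 19.62 = 0.0784 m.
h_f = 35.6061 * 0.0784 = 2.79 m.

2.79


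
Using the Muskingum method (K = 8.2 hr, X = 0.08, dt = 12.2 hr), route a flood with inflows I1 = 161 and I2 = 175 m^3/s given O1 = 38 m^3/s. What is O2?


Muskingum coefficients:
denom = 2*K*(1-X) + dt = 2*8.2*(1-0.08) + 12.2 = 27.288.
C0 = (dt - 2*K*X)/denom = (12.2 - 2*8.2*0.08)/27.288 = 0.399.
C1 = (dt + 2*K*X)/denom = (12.2 + 2*8.2*0.08)/27.288 = 0.4952.
C2 = (2*K*(1-X) - dt)/denom = 0.1058.
O2 = C0*I2 + C1*I1 + C2*O1
   = 0.399*175 + 0.4952*161 + 0.1058*38
   = 153.57 m^3/s.

153.57


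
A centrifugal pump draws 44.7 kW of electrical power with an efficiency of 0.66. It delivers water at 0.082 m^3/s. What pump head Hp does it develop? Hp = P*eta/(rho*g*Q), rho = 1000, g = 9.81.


Pump head formula: Hp = P * eta / (rho * g * Q).
Numerator: P * eta = 44.7 * 1000 * 0.66 = 29502.0 W.
Denominator: rho * g * Q = 1000 * 9.81 * 0.082 = 804.42.
Hp = 29502.0 / 804.42 = 36.67 m.

36.67


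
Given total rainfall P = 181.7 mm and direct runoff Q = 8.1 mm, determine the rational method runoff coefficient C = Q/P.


The runoff coefficient C = runoff depth / rainfall depth.
C = 8.1 / 181.7
  = 0.0446.

0.0446


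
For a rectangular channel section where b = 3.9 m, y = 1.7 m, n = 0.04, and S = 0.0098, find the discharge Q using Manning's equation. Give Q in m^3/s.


For a rectangular channel, the cross-sectional area A = b * y = 3.9 * 1.7 = 6.63 m^2.
The wetted perimeter P = b + 2y = 3.9 + 2*1.7 = 7.3 m.
Hydraulic radius R = A/P = 6.63/7.3 = 0.9082 m.
Velocity V = (1/n)*R^(2/3)*S^(1/2) = (1/0.04)*0.9082^(2/3)*0.0098^(1/2) = 2.321 m/s.
Discharge Q = A * V = 6.63 * 2.321 = 15.388 m^3/s.

15.388


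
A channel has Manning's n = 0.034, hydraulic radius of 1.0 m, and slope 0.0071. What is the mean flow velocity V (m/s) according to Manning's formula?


Manning's equation gives V = (1/n) * R^(2/3) * S^(1/2).
First, compute R^(2/3) = 1.0^(2/3) = 1.0.
Next, S^(1/2) = 0.0071^(1/2) = 0.084261.
Then 1/n = 1/0.034 = 29.41.
V = 29.41 * 1.0 * 0.084261 = 2.4783 m/s.

2.4783


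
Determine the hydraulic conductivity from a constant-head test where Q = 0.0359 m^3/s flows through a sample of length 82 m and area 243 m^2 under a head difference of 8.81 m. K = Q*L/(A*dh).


From K = Q*L / (A*dh):
Numerator: Q*L = 0.0359 * 82 = 2.9438.
Denominator: A*dh = 243 * 8.81 = 2140.83.
K = 2.9438 / 2140.83 = 0.001375 m/s.

0.001375


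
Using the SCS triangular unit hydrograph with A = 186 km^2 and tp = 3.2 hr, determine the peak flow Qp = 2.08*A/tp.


SCS formula: Qp = 2.08 * A / tp.
Qp = 2.08 * 186 / 3.2
   = 386.88 / 3.2
   = 120.9 m^3/s per cm.

120.9


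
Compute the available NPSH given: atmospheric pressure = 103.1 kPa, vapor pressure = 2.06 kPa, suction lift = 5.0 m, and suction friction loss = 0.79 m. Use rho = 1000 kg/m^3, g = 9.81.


NPSHa = p_atm/(rho*g) - z_s - hf_s - p_vap/(rho*g).
p_atm/(rho*g) = 103.1*1000 / (1000*9.81) = 10.51 m.
p_vap/(rho*g) = 2.06*1000 / (1000*9.81) = 0.21 m.
NPSHa = 10.51 - 5.0 - 0.79 - 0.21
      = 4.51 m.

4.51


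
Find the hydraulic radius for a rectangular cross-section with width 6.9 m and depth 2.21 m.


For a rectangular section:
Flow area A = b * y = 6.9 * 2.21 = 15.25 m^2.
Wetted perimeter P = b + 2y = 6.9 + 2*2.21 = 11.32 m.
Hydraulic radius R = A/P = 15.25 / 11.32 = 1.3471 m.

1.3471


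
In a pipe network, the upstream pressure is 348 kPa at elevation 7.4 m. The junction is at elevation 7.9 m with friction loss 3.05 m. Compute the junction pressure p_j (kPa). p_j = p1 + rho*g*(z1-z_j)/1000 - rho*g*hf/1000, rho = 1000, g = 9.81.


Junction pressure: p_j = p1 + rho*g*(z1 - z_j)/1000 - rho*g*hf/1000.
Elevation term = 1000*9.81*(7.4 - 7.9)/1000 = -4.905 kPa.
Friction term = 1000*9.81*3.05/1000 = 29.921 kPa.
p_j = 348 + -4.905 - 29.921 = 313.17 kPa.

313.17


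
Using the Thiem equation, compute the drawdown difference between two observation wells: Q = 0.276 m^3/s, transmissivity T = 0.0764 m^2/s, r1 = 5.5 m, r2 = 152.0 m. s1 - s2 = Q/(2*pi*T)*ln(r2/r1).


Thiem equation: s1 - s2 = Q/(2*pi*T) * ln(r2/r1).
ln(r2/r1) = ln(152.0/5.5) = 3.3191.
Q/(2*pi*T) = 0.276 / (2*pi*0.0764) = 0.276 / 0.48 = 0.575.
s1 - s2 = 0.575 * 3.3191 = 1.9084 m.

1.9084


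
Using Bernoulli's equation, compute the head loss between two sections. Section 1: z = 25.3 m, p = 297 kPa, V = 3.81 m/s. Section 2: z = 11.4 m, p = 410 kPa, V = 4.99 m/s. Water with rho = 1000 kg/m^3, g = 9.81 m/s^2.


Total head at each section: H = z + p/(rho*g) + V^2/(2g).
H1 = 25.3 + 297*1000/(1000*9.81) + 3.81^2/(2*9.81)
   = 25.3 + 30.275 + 0.7399
   = 56.315 m.
H2 = 11.4 + 410*1000/(1000*9.81) + 4.99^2/(2*9.81)
   = 11.4 + 41.794 + 1.2691
   = 54.463 m.
h_L = H1 - H2 = 56.315 - 54.463 = 1.852 m.

1.852


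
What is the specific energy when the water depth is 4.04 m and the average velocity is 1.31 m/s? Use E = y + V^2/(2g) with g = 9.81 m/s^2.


Specific energy E = y + V^2/(2g).
Velocity head = V^2/(2g) = 1.31^2 / (2*9.81) = 1.7161 / 19.62 = 0.0875 m.
E = 4.04 + 0.0875 = 4.1275 m.

4.1275


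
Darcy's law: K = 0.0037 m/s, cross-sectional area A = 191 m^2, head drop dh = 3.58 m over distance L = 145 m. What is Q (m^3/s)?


Darcy's law: Q = K * A * i, where i = dh/L.
Hydraulic gradient i = 3.58 / 145 = 0.02469.
Q = 0.0037 * 191 * 0.02469
  = 0.0174 m^3/s.

0.0174


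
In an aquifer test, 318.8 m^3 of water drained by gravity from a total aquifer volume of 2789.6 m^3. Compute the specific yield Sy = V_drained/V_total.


Specific yield Sy = Volume drained / Total volume.
Sy = 318.8 / 2789.6
   = 0.1143.

0.1143


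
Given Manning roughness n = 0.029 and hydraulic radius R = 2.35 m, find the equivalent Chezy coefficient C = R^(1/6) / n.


The Chezy coefficient relates to Manning's n through C = R^(1/6) / n.
R^(1/6) = 2.35^(1/6) = 1.153041.
C = 1.153041 / 0.029 = 39.76 m^(1/2)/s.

39.76


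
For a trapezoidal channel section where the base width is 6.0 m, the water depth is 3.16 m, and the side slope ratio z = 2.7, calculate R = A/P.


For a trapezoidal section with side slope z:
A = (b + z*y)*y = (6.0 + 2.7*3.16)*3.16 = 45.921 m^2.
P = b + 2*y*sqrt(1 + z^2) = 6.0 + 2*3.16*sqrt(1 + 2.7^2) = 24.197 m.
R = A/P = 45.921 / 24.197 = 1.8978 m.

1.8978


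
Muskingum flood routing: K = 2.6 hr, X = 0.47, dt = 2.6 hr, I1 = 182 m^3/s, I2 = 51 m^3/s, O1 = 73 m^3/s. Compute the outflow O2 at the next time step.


Muskingum coefficients:
denom = 2*K*(1-X) + dt = 2*2.6*(1-0.47) + 2.6 = 5.356.
C0 = (dt - 2*K*X)/denom = (2.6 - 2*2.6*0.47)/5.356 = 0.0291.
C1 = (dt + 2*K*X)/denom = (2.6 + 2*2.6*0.47)/5.356 = 0.9417.
C2 = (2*K*(1-X) - dt)/denom = 0.0291.
O2 = C0*I2 + C1*I1 + C2*O1
   = 0.0291*51 + 0.9417*182 + 0.0291*73
   = 175.01 m^3/s.

175.01


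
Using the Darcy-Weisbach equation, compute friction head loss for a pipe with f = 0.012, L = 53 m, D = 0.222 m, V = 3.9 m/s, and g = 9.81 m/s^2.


Darcy-Weisbach equation: h_f = f * (L/D) * V^2/(2g).
f * L/D = 0.012 * 53/0.222 = 2.8649.
V^2/(2g) = 3.9^2 / (2*9.81) = 15.21 / 19.62 = 0.7752 m.
h_f = 2.8649 * 0.7752 = 2.221 m.

2.221


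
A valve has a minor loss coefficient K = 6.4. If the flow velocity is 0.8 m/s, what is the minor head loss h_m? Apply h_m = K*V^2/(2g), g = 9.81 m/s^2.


Minor loss formula: h_m = K * V^2/(2g).
V^2 = 0.8^2 = 0.64.
V^2/(2g) = 0.64 / 19.62 = 0.0326 m.
h_m = 6.4 * 0.0326 = 0.2088 m.

0.2088


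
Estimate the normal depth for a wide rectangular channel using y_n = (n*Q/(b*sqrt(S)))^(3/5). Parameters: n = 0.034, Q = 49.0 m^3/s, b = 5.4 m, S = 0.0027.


We use the wide-channel approximation y_n = (n*Q/(b*sqrt(S)))^(3/5).
sqrt(S) = sqrt(0.0027) = 0.051962.
Numerator: n*Q = 0.034 * 49.0 = 1.666.
Denominator: b*sqrt(S) = 5.4 * 0.051962 = 0.280595.
arg = 5.9374.
y_n = 5.9374^(3/5) = 2.9118 m.

2.9118


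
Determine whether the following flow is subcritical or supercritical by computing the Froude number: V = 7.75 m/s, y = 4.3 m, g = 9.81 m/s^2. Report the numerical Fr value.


The Froude number is defined as Fr = V / sqrt(g*y).
g*y = 9.81 * 4.3 = 42.183.
sqrt(g*y) = sqrt(42.183) = 6.4948.
Fr = 7.75 / 6.4948 = 1.1933.
Since Fr > 1, the flow is supercritical.

1.1933


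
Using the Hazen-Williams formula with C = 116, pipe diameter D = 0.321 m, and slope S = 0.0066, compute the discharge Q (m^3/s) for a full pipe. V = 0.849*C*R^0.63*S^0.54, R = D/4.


For a full circular pipe, R = D/4 = 0.321/4 = 0.0803 m.
V = 0.849 * 116 * 0.0803^0.63 * 0.0066^0.54
  = 0.849 * 116 * 0.20408 * 0.066459
  = 1.3357 m/s.
Pipe area A = pi*D^2/4 = pi*0.321^2/4 = 0.0809 m^2.
Q = A * V = 0.0809 * 1.3357 = 0.1081 m^3/s.

0.1081


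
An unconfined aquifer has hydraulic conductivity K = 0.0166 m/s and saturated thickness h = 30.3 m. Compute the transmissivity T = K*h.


Transmissivity is defined as T = K * h.
T = 0.0166 * 30.3
  = 0.503 m^2/s.

0.503


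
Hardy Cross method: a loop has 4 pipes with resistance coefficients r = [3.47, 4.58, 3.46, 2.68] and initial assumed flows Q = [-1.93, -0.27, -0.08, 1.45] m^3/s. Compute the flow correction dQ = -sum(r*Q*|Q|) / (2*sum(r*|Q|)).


Numerator terms (r*Q*|Q|): 3.47*-1.93*|-1.93| = -12.9254; 4.58*-0.27*|-0.27| = -0.3339; 3.46*-0.08*|-0.08| = -0.0221; 2.68*1.45*|1.45| = 5.6347.
Sum of numerator = -7.6467.
Denominator terms (r*|Q|): 3.47*|-1.93| = 6.6971; 4.58*|-0.27| = 1.2366; 3.46*|-0.08| = 0.2768; 2.68*|1.45| = 3.886.
2 * sum of denominator = 2 * 12.0965 = 24.193.
dQ = --7.6467 / 24.193 = 0.3161 m^3/s.

0.3161


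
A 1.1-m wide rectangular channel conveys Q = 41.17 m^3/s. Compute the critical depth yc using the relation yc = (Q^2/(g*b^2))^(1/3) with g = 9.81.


Using yc = (Q^2 / (g * b^2))^(1/3):
Q^2 = 41.17^2 = 1694.97.
g * b^2 = 9.81 * 1.1^2 = 9.81 * 1.21 = 11.87.
Q^2 / (g*b^2) = 1694.97 / 11.87 = 142.7944.
yc = 142.7944^(1/3) = 5.2268 m.

5.2268


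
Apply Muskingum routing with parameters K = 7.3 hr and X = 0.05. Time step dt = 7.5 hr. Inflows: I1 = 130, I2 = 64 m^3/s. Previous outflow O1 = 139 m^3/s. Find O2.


Muskingum coefficients:
denom = 2*K*(1-X) + dt = 2*7.3*(1-0.05) + 7.5 = 21.37.
C0 = (dt - 2*K*X)/denom = (7.5 - 2*7.3*0.05)/21.37 = 0.3168.
C1 = (dt + 2*K*X)/denom = (7.5 + 2*7.3*0.05)/21.37 = 0.3851.
C2 = (2*K*(1-X) - dt)/denom = 0.2981.
O2 = C0*I2 + C1*I1 + C2*O1
   = 0.3168*64 + 0.3851*130 + 0.2981*139
   = 111.77 m^3/s.

111.77


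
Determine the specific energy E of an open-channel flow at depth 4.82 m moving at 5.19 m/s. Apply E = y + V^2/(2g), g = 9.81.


Specific energy E = y + V^2/(2g).
Velocity head = V^2/(2g) = 5.19^2 / (2*9.81) = 26.9361 / 19.62 = 1.3729 m.
E = 4.82 + 1.3729 = 6.1929 m.

6.1929


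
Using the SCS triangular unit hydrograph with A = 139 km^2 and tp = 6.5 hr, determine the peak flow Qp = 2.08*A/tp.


SCS formula: Qp = 2.08 * A / tp.
Qp = 2.08 * 139 / 6.5
   = 289.12 / 6.5
   = 44.48 m^3/s per cm.

44.48


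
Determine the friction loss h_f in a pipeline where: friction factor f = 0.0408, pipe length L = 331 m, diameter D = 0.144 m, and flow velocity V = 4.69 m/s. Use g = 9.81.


Darcy-Weisbach equation: h_f = f * (L/D) * V^2/(2g).
f * L/D = 0.0408 * 331/0.144 = 93.7833.
V^2/(2g) = 4.69^2 / (2*9.81) = 21.9961 / 19.62 = 1.1211 m.
h_f = 93.7833 * 1.1211 = 105.141 m.

105.141


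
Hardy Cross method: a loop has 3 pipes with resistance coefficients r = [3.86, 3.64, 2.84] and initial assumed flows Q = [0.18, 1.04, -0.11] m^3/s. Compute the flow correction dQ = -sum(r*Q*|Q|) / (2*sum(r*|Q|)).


Numerator terms (r*Q*|Q|): 3.86*0.18*|0.18| = 0.1251; 3.64*1.04*|1.04| = 3.937; 2.84*-0.11*|-0.11| = -0.0344.
Sum of numerator = 4.0277.
Denominator terms (r*|Q|): 3.86*|0.18| = 0.6948; 3.64*|1.04| = 3.7856; 2.84*|-0.11| = 0.3124.
2 * sum of denominator = 2 * 4.7928 = 9.5856.
dQ = -4.0277 / 9.5856 = -0.4202 m^3/s.

-0.4202


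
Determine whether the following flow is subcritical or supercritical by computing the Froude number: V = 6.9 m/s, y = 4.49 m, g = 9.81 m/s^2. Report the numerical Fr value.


The Froude number is defined as Fr = V / sqrt(g*y).
g*y = 9.81 * 4.49 = 44.0469.
sqrt(g*y) = sqrt(44.0469) = 6.6368.
Fr = 6.9 / 6.6368 = 1.0397.
Since Fr > 1, the flow is supercritical.

1.0397


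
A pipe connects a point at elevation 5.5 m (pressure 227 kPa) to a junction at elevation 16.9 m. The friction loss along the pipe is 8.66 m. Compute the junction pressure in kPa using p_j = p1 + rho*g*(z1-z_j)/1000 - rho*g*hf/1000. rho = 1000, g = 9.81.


Junction pressure: p_j = p1 + rho*g*(z1 - z_j)/1000 - rho*g*hf/1000.
Elevation term = 1000*9.81*(5.5 - 16.9)/1000 = -111.834 kPa.
Friction term = 1000*9.81*8.66/1000 = 84.955 kPa.
p_j = 227 + -111.834 - 84.955 = 30.21 kPa.

30.21


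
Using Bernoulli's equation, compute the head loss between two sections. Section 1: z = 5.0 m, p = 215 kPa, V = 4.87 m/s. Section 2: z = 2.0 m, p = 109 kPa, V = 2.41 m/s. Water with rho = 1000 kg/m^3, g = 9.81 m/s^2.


Total head at each section: H = z + p/(rho*g) + V^2/(2g).
H1 = 5.0 + 215*1000/(1000*9.81) + 4.87^2/(2*9.81)
   = 5.0 + 21.916 + 1.2088
   = 28.125 m.
H2 = 2.0 + 109*1000/(1000*9.81) + 2.41^2/(2*9.81)
   = 2.0 + 11.111 + 0.296
   = 13.407 m.
h_L = H1 - H2 = 28.125 - 13.407 = 14.718 m.

14.718


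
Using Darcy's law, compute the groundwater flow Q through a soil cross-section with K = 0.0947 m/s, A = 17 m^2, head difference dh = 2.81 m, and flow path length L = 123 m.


Darcy's law: Q = K * A * i, where i = dh/L.
Hydraulic gradient i = 2.81 / 123 = 0.022846.
Q = 0.0947 * 17 * 0.022846
  = 0.0368 m^3/s.

0.0368
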